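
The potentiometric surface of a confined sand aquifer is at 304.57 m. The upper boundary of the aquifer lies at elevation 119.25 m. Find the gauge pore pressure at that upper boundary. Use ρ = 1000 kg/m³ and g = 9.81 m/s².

P ≈ 1820 kPa

Pressure head at the aquifer top: ψ = h − z = 304.57 − 119.25 = 185.32 m.
P = ρgψ = 1000 × 9.81 × 185.32 = 1817989 Pa ≈ 1820 kPa.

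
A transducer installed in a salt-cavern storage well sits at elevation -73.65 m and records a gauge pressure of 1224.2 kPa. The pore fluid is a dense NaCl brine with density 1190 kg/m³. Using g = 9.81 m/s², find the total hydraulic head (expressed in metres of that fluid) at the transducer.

ψ = P/(ρg) = 1224.2×1000 / (1190 × 9.81) = 104.87 m.
h = z + ψ = -73.65 + 104.87 = 31.22 m.

h ≈ 31.22 m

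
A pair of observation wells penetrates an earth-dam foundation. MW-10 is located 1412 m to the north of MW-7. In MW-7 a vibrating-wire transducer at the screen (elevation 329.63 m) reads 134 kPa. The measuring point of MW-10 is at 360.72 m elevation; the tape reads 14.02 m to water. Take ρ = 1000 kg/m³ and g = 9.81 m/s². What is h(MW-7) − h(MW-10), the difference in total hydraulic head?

Pressure head at MW-7: ψ = P/(ρg) = 134×1000 / (1000 × 9.81) = 13.66 m.
Total head at MW-7: h = z + ψ = 329.63 + 13.66 = 343.29 m.
Total head at MW-10: h = 360.72 − 14.02 = 346.70 m.
Head difference: h(MW-7) − h(MW-10) = 343.29 − 346.70 = -3.41 m.

Δh ≈ -3.41 m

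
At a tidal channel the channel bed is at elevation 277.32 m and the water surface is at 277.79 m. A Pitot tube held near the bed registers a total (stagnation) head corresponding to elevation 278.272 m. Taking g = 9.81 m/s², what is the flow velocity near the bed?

v ≈ 3.08 m/s

Near the bed, under hydrostatic conditions, the piezometric head (z + ψ) equals the free-surface elevation, 277.79 m.
Velocity head = total − piezometric = 278.272 − 277.79 = 0.482 m.
v = √(2g·h_v) = √(2 × 9.81 × 0.482) = 3.08 m/s.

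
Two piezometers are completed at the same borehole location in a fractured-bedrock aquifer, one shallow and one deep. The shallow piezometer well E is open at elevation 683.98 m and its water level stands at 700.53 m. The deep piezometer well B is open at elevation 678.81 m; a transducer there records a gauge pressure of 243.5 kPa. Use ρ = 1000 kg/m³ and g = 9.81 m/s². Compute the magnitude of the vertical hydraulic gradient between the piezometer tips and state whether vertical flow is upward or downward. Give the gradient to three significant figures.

Total head at well E: h = 700.53 m (water level in the standpipe).
Pressure head at well B: ψ = P/(ρg) = 243.5×1000 / (1000 × 9.81) = 24.82 m.
Total head at well B: h = z + ψ = 678.81 + 24.82 = 703.63 m.
Δh = h(well E) − h(well B) = 700.53 − 703.63 = -3.10 m.
Vertical separation Δz = 683.98 − 678.81 = 5.17 m.
|i_v| = |Δh| / Δz = 3.10 / 5.17 = 0.600.
Head is higher in the deep piezometer, so vertical flow is upward (discharge condition).

|i_v| ≈ 0.600; vertical flow is upward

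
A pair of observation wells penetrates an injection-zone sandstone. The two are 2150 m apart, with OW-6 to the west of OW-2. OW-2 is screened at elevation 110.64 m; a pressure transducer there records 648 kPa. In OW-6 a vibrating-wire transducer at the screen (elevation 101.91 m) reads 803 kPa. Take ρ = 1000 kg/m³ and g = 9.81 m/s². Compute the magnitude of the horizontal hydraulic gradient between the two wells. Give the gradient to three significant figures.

i ≈ 0.00329

Pressure head at OW-2: ψ = P/(ρg) = 648×1000 / (1000 × 9.81) = 66.06 m.
Total head at OW-2: h = z + ψ = 110.64 + 66.06 = 176.70 m.
Pressure head at OW-6: ψ = P/(ρg) = 803×1000 / (1000 × 9.81) = 81.86 m.
Total head at OW-6: h = z + ψ = 101.91 + 81.86 = 183.77 m.
Head difference: h(OW-2) − h(OW-6) = 176.70 − 183.77 = -7.07 m.
Hydraulic gradient: i = |Δh| / L = 7.07 / 2150 = 0.00329.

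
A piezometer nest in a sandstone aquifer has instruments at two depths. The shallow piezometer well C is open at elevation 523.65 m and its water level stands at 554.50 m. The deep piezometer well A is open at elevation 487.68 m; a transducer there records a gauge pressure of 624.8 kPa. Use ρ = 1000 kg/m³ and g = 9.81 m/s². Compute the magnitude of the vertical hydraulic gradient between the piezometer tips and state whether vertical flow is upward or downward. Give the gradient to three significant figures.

|i_v| ≈ 0.0870; vertical flow is downward

Total head at well C: h = 554.50 m (water level in the standpipe).
Pressure head at well A: ψ = P/(ρg) = 624.8×1000 / (1000 × 9.81) = 63.69 m.
Total head at well A: h = z + ψ = 487.68 + 63.69 = 551.37 m.
Δh = h(well C) − h(well A) = 554.50 − 551.37 = 3.13 m.
Vertical separation Δz = 523.65 − 487.68 = 35.97 m.
|i_v| = |Δh| / Δz = 3.13 / 35.97 = 0.0870.
Head is higher in the shallow piezometer, so vertical flow is downward (recharge condition).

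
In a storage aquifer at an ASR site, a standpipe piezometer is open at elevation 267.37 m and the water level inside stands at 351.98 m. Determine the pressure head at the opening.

Total head h = 351.98 m (the water-surface elevation in the piezometer).
Pressure head ψ = h − z = 351.98 − 267.37 = 84.61 m.

ψ ≈ 84.61 m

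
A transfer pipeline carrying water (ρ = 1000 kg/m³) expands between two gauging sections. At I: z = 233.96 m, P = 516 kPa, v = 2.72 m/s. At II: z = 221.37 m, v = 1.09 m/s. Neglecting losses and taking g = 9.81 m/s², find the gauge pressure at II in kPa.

Pressure head at I: ψ₁ = P₁/(ρg) = 516×1000 / (1000 × 9.81) = 52.60 m.
Velocity heads: v₁²/2g = 2.72²/19.62 = 0.377 m; v₂²/2g = 1.09²/19.62 = 0.061 m.
Total head H = z₁ + ψ₁ + v₁²/2g = 233.96 + 52.60 + 0.377 = 286.94 m.
ψ₂ = H − z₂ − v₂²/2g = 286.94 − 221.37 − 0.061 = 65.51 m.
P₂ = ρgψ₂ = 1000 × 9.81 × 65.51 ≈ 643 kPa.

P₂ ≈ 643 kPa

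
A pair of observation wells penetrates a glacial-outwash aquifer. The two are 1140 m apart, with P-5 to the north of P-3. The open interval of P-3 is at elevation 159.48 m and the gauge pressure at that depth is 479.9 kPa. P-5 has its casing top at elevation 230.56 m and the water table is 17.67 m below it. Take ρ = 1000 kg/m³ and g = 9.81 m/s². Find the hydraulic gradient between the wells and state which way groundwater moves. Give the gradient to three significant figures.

i ≈ 0.00394; groundwater flows toward the south

Pressure head at P-3: ψ = P/(ρg) = 479.9×1000 / (1000 × 9.81) = 48.92 m.
Total head at P-3: h = z + ψ = 159.48 + 48.92 = 208.40 m.
Total head at P-5: h = 230.56 − 17.67 = 212.89 m.
Head difference: h(P-3) − h(P-5) = 208.40 − 212.89 = -4.49 m.
Hydraulic gradient: i = |Δh| / L = 4.49 / 1140 = 0.00394.
Flow is from higher to lower head: from P-5 toward P-3, i.e. toward the south.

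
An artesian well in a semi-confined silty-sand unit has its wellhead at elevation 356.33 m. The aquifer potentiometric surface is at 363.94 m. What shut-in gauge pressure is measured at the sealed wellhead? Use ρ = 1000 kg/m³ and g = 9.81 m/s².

P ≈ 74.7 kPa

Head above the cap: Δh = 363.94 − 356.33 = 7.61 m.
P = ρgΔh = 1000 × 9.81 × 7.61 = 74654 Pa ≈ 74.7 kPa.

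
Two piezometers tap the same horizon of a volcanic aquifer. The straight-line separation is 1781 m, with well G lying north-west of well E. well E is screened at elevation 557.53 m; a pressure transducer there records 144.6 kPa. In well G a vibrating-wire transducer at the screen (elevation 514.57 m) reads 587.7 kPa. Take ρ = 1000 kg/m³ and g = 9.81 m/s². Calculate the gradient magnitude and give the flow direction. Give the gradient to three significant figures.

Pressure head at well E: ψ = P/(ρg) = 144.6×1000 / (1000 × 9.81) = 14.74 m.
Total head at well E: h = z + ψ = 557.53 + 14.74 = 572.27 m.
Pressure head at well G: ψ = P/(ρg) = 587.7×1000 / (1000 × 9.81) = 59.91 m.
Total head at well G: h = z + ψ = 514.57 + 59.91 = 574.48 m.
Head difference: h(well E) − h(well G) = 572.27 − 574.48 = -2.21 m.
Hydraulic gradient: i = |Δh| / L = 2.21 / 1781 = 0.00124.
Flow is from higher to lower head: from well G toward well E, i.e. toward the south-east.

i ≈ 0.00124; groundwater flows toward the south-east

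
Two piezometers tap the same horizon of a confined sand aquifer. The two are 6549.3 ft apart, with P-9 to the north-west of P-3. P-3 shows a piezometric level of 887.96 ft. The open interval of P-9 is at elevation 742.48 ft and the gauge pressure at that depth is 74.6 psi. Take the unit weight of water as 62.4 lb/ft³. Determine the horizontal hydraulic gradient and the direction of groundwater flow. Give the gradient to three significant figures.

Total head at P-3: h = 887.96 ft (water level in the piezometer is the total head).
Pressure head at P-9: ψ = 144·P/γ = 144 × 74.6 / 62.4 = 172.15 ft.
Total head at P-9: h = z + ψ = 742.48 + 172.15 = 914.63 ft.
Head difference: h(P-3) − h(P-9) = 887.96 − 914.63 = -26.67 ft.
Hydraulic gradient: i = |Δh| / L = 26.67 / 6549.3 = 0.00407.
Flow is from higher to lower head: from P-9 toward P-3, i.e. toward the south-east.

i ≈ 0.00407; groundwater flows toward the south-east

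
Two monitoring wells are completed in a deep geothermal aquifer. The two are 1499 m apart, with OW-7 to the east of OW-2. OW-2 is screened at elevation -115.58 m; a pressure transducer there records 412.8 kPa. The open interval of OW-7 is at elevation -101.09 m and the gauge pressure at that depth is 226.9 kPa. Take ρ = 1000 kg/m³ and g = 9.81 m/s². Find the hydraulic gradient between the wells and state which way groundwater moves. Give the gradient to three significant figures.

Pressure head at OW-2: ψ = P/(ρg) = 412.8×1000 / (1000 × 9.81) = 42.08 m.
Total head at OW-2: h = z + ψ = -115.58 + 42.08 = -73.50 m.
Pressure head at OW-7: ψ = P/(ρg) = 226.9×1000 / (1000 × 9.81) = 23.13 m.
Total head at OW-7: h = z + ψ = -101.09 + 23.13 = -77.96 m.
Head difference: h(OW-2) − h(OW-7) = -73.50 − (-77.96) = 4.46 m.
Hydraulic gradient: i = |Δh| / L = 4.46 / 1499 = 0.00298.
Flow is from higher to lower head: from OW-2 toward OW-7, i.e. toward the east.

i ≈ 0.00298; groundwater flows toward the east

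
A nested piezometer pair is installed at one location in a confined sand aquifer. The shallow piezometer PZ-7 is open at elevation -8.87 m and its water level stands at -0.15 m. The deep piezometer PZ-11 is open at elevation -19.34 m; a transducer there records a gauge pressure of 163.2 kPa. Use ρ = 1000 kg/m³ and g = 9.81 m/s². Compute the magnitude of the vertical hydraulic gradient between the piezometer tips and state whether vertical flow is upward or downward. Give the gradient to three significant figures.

|i_v| ≈ 0.244; vertical flow is downward

Total head at PZ-7: h = -0.15 m (water level in the standpipe).
Pressure head at PZ-11: ψ = P/(ρg) = 163.2×1000 / (1000 × 9.81) = 16.64 m.
Total head at PZ-11: h = z + ψ = -19.34 + 16.64 = -2.70 m.
Δh = h(PZ-7) − h(PZ-11) = -0.15 − (-2.70) = 2.55 m.
Vertical separation Δz = -8.87 − (-19.34) = 10.47 m.
|i_v| = |Δh| / Δz = 2.55 / 10.47 = 0.244.
Head is higher in the shallow piezometer, so vertical flow is downward (recharge condition).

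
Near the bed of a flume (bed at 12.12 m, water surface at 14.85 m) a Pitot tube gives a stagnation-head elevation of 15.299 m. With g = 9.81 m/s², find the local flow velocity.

Near the bed, under hydrostatic conditions, the piezometric head (z + ψ) equals the free-surface elevation, 14.85 m.
Velocity head = total − piezometric = 15.299 − 14.85 = 0.449 m.
v = √(2g·h_v) = √(2 × 9.81 × 0.449) = 2.97 m/s.

v ≈ 2.97 m/s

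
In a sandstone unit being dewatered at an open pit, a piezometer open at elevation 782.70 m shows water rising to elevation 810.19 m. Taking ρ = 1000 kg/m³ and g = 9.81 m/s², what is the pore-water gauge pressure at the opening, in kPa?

Pressure head ψ = h − z = 810.19 − 782.70 = 27.49 m.
P = ρgψ = 1000 × 9.81 × 27.49 = 269677 Pa ≈ 270 kPa.

P ≈ 270 kPa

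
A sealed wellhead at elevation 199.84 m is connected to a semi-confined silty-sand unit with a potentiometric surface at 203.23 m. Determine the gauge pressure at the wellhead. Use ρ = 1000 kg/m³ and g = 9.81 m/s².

P ≈ 33.3 kPa

Head above the cap: Δh = 203.23 − 199.84 = 3.39 m.
P = ρgΔh = 1000 × 9.81 × 3.39 = 33256 Pa ≈ 33.3 kPa.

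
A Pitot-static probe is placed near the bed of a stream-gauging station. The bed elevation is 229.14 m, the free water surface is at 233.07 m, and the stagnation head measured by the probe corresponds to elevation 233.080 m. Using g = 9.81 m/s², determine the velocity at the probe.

Near the bed, under hydrostatic conditions, the piezometric head (z + ψ) equals the free-surface elevation, 233.07 m.
Velocity head = total − piezometric = 233.080 − 233.07 = 0.010 m.
v = √(2g·h_v) = √(2 × 9.81 × 0.010) = 0.443 m/s.

v ≈ 0.443 m/s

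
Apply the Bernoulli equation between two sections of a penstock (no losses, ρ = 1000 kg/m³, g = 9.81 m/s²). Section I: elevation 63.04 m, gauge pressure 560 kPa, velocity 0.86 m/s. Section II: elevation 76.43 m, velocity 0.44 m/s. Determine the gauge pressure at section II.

Pressure head at I: ψ₁ = P₁/(ρg) = 560×1000 / (1000 × 9.81) = 57.08 m.
Velocity heads: v₁²/2g = 0.86²/19.62 = 0.038 m; v₂²/2g = 0.44²/19.62 = 0.010 m.
Total head H = z₁ + ψ₁ + v₁²/2g = 63.04 + 57.08 + 0.038 = 120.16 m.
ψ₂ = H − z₂ − v₂²/2g = 120.16 − 76.43 − 0.010 = 43.72 m.
P₂ = ρgψ₂ = 1000 × 9.81 × 43.72 ≈ 429 kPa.

P₂ ≈ 429 kPa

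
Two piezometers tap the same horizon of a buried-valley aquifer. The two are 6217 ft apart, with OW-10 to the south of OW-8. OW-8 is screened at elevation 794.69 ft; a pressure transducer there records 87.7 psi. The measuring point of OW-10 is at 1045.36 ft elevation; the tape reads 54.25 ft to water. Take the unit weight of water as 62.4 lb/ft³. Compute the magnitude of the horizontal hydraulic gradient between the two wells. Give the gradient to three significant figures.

Pressure head at OW-8: ψ = 144·P/γ = 144 × 87.7 / 62.4 = 202.38 ft.
Total head at OW-8: h = z + ψ = 794.69 + 202.38 = 997.07 ft.
Total head at OW-10: h = 1045.36 − 54.25 = 991.11 ft.
Head difference: h(OW-8) − h(OW-10) = 997.07 − 991.11 = 5.96 ft.
Hydraulic gradient: i = |Δh| / L = 5.96 / 6217 = 0.000959.

i ≈ 0.000959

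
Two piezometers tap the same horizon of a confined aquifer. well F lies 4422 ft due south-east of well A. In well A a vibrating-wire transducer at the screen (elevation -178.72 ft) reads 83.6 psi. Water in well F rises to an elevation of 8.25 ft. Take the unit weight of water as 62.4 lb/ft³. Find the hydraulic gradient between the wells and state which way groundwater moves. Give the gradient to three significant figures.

Pressure head at well A: ψ = 144·P/γ = 144 × 83.6 / 62.4 = 192.92 ft.
Total head at well A: h = z + ψ = -178.72 + 192.92 = 14.20 ft.
Total head at well F: h = 8.25 ft (water level in the piezometer is the total head).
Head difference: h(well A) − h(well F) = 14.20 − 8.25 = 5.95 ft.
Hydraulic gradient: i = |Δh| / L = 5.95 / 4422 = 0.00135.
Flow is from higher to lower head: from well A toward well F, i.e. toward the south-east.

i ≈ 0.00135; groundwater flows toward the south-east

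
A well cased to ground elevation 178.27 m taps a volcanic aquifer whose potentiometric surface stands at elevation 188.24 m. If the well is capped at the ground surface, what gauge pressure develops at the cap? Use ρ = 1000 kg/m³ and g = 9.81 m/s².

Head above the cap: Δh = 188.24 − 178.27 = 9.97 m.
P = ρgΔh = 1000 × 9.81 × 9.97 = 97806 Pa ≈ 97.8 kPa.

P ≈ 97.8 kPa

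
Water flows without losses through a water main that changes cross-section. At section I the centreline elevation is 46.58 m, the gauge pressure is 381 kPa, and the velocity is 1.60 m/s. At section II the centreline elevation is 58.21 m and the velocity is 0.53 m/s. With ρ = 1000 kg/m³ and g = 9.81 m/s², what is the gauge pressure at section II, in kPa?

Pressure head at I: ψ₁ = P₁/(ρg) = 381×1000 / (1000 × 9.81) = 38.84 m.
Velocity heads: v₁²/2g = 1.60²/19.62 = 0.130 m; v₂²/2g = 0.53²/19.62 = 0.014 m.
Total head H = z₁ + ψ₁ + v₁²/2g = 46.58 + 38.84 + 0.130 = 85.55 m.
ψ₂ = H − z₂ − v₂²/2g = 85.55 − 58.21 − 0.014 = 27.33 m.
P₂ = ρgψ₂ = 1000 × 9.81 × 27.33 ≈ 268 kPa.

P₂ ≈ 268 kPa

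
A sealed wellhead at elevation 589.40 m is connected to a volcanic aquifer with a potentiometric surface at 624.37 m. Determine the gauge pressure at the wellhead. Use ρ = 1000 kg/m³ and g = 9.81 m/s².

P ≈ 343 kPa

Head above the cap: Δh = 624.37 − 589.40 = 34.97 m.
P = ρgΔh = 1000 × 9.81 × 34.97 = 343056 Pa ≈ 343 kPa.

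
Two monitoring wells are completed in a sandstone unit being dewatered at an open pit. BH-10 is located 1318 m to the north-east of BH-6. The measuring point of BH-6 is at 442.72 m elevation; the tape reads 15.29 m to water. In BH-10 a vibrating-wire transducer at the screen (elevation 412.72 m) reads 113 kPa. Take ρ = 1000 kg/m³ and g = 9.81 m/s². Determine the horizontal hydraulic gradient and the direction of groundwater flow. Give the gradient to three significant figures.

i ≈ 0.00242; groundwater flows toward the north-east

Total head at BH-6: h = 442.72 − 15.29 = 427.43 m.
Pressure head at BH-10: ψ = P/(ρg) = 113×1000 / (1000 × 9.81) = 11.52 m.
Total head at BH-10: h = z + ψ = 412.72 + 11.52 = 424.24 m.
Head difference: h(BH-6) − h(BH-10) = 427.43 − 424.24 = 3.19 m.
Hydraulic gradient: i = |Δh| / L = 3.19 / 1318 = 0.00242.
Flow is from higher to lower head: from BH-6 toward BH-10, i.e. toward the north-east.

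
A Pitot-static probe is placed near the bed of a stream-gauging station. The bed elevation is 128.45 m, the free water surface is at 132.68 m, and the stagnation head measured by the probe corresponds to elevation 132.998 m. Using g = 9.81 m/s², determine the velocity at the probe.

Near the bed, under hydrostatic conditions, the piezometric head (z + ψ) equals the free-surface elevation, 132.68 m.
Velocity head = total − piezometric = 132.998 − 132.68 = 0.318 m.
v = √(2g·h_v) = √(2 × 9.81 × 0.318) = 2.50 m/s.

v ≈ 2.50 m/s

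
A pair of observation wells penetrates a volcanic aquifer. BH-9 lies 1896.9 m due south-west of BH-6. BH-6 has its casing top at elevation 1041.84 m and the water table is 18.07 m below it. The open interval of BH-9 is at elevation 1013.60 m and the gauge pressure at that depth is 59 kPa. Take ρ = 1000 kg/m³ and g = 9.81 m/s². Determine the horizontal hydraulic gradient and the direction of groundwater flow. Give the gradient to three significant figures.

i ≈ 0.00219; groundwater flows toward the south-west

Total head at BH-6: h = 1041.84 − 18.07 = 1023.77 m.
Pressure head at BH-9: ψ = P/(ρg) = 59×1000 / (1000 × 9.81) = 6.01 m.
Total head at BH-9: h = z + ψ = 1013.60 + 6.01 = 1019.61 m.
Head difference: h(BH-6) − h(BH-9) = 1023.77 − 1019.61 = 4.16 m.
Hydraulic gradient: i = |Δh| / L = 4.16 / 1896.9 = 0.00219.
Flow is from higher to lower head: from BH-6 toward BH-9, i.e. toward the south-west.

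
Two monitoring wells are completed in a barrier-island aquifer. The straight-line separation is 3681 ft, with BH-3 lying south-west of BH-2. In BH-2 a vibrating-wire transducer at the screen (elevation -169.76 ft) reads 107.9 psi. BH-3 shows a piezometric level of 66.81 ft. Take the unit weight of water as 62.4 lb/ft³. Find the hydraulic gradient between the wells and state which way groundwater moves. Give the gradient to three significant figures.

i ≈ 0.00338; groundwater flows toward the south-west

Pressure head at BH-2: ψ = 144·P/γ = 144 × 107.9 / 62.4 = 249.00 ft.
Total head at BH-2: h = z + ψ = -169.76 + 249.00 = 79.24 ft.
Total head at BH-3: h = 66.81 ft (water level in the piezometer is the total head).
Head difference: h(BH-2) − h(BH-3) = 79.24 − 66.81 = 12.43 ft.
Hydraulic gradient: i = |Δh| / L = 12.43 / 3681 = 0.00338.
Flow is from higher to lower head: from BH-2 toward BH-3, i.e. toward the south-west.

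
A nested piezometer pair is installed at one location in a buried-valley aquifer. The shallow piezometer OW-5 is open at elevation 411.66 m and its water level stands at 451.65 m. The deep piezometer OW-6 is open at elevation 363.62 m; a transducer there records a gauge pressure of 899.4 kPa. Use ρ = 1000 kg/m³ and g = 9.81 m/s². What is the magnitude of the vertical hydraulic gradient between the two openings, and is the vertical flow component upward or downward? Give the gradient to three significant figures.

Total head at OW-5: h = 451.65 m (water level in the standpipe).
Pressure head at OW-6: ψ = P/(ρg) = 899.4×1000 / (1000 × 9.81) = 91.68 m.
Total head at OW-6: h = z + ψ = 363.62 + 91.68 = 455.30 m.
Δh = h(OW-5) − h(OW-6) = 451.65 − 455.30 = -3.65 m.
Vertical separation Δz = 411.66 − 363.62 = 48.04 m.
|i_v| = |Δh| / Δz = 3.65 / 48.04 = 0.0760.
Head is higher in the deep piezometer, so vertical flow is upward (discharge condition).

|i_v| ≈ 0.0760; vertical flow is upward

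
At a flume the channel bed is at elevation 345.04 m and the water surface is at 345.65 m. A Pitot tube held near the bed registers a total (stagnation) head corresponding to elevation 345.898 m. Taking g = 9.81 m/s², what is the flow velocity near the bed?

Near the bed, under hydrostatic conditions, the piezometric head (z + ψ) equals the free-surface elevation, 345.65 m.
Velocity head = total − piezometric = 345.898 − 345.65 = 0.248 m.
v = √(2g·h_v) = √(2 × 9.81 × 0.248) = 2.21 m/s.

v ≈ 2.21 m/s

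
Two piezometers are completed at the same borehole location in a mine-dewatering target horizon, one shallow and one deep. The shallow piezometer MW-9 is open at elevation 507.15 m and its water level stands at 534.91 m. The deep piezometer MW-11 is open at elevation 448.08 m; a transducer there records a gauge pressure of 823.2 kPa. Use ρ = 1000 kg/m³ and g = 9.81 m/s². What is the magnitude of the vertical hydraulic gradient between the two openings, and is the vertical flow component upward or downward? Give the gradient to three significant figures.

Total head at MW-9: h = 534.91 m (water level in the standpipe).
Pressure head at MW-11: ψ = P/(ρg) = 823.2×1000 / (1000 × 9.81) = 83.91 m.
Total head at MW-11: h = z + ψ = 448.08 + 83.91 = 531.99 m.
Δh = h(MW-9) − h(MW-11) = 534.91 − 531.99 = 2.92 m.
Vertical separation Δz = 507.15 − 448.08 = 59.07 m.
|i_v| = |Δh| / Δz = 2.92 / 59.07 = 0.0494.
Head is higher in the shallow piezometer, so vertical flow is downward (recharge condition).

|i_v| ≈ 0.0494; vertical flow is downward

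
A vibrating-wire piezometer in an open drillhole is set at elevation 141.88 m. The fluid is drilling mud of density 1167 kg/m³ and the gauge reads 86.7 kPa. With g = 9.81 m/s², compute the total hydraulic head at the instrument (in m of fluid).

h ≈ 149.45 m

ψ = P/(ρg) = 86.7×1000 / (1167 × 9.81) = 7.57 m.
h = z + ψ = 141.88 + 7.57 = 149.45 m.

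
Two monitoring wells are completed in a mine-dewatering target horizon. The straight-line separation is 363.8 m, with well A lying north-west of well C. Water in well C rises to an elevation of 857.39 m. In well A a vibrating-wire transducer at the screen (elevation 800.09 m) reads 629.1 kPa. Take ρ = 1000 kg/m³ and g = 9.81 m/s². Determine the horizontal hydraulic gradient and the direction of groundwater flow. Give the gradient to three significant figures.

i ≈ 0.0188; groundwater flows toward the south-east

Total head at well C: h = 857.39 m (water level in the piezometer is the total head).
Pressure head at well A: ψ = P/(ρg) = 629.1×1000 / (1000 × 9.81) = 64.13 m.
Total head at well A: h = z + ψ = 800.09 + 64.13 = 864.22 m.
Head difference: h(well C) − h(well A) = 857.39 − 864.22 = -6.83 m.
Hydraulic gradient: i = |Δh| / L = 6.83 / 363.8 = 0.0188.
Flow is from higher to lower head: from well A toward well C, i.e. toward the south-east.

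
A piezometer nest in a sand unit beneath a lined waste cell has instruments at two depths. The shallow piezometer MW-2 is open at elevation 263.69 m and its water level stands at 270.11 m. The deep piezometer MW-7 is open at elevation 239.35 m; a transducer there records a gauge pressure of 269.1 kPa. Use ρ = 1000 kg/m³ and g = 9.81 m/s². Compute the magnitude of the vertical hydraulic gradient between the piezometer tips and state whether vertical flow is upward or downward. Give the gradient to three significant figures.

|i_v| ≈ 0.137; vertical flow is downward

Total head at MW-2: h = 270.11 m (water level in the standpipe).
Pressure head at MW-7: ψ = P/(ρg) = 269.1×1000 / (1000 × 9.81) = 27.43 m.
Total head at MW-7: h = z + ψ = 239.35 + 27.43 = 266.78 m.
Δh = h(MW-2) − h(MW-7) = 270.11 − 266.78 = 3.33 m.
Vertical separation Δz = 263.69 − 239.35 = 24.34 m.
|i_v| = |Δh| / Δz = 3.33 / 24.34 = 0.137.
Head is higher in the shallow piezometer, so vertical flow is downward (recharge condition).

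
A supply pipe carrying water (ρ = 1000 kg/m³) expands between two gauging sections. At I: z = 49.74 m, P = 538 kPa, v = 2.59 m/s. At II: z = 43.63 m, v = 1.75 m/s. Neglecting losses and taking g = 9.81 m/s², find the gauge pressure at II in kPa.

Pressure head at I: ψ₁ = P₁/(ρg) = 538×1000 / (1000 × 9.81) = 54.84 m.
Velocity heads: v₁²/2g = 2.59²/19.62 = 0.342 m; v₂²/2g = 1.75²/19.62 = 0.156 m.
Total head H = z₁ + ψ₁ + v₁²/2g = 49.74 + 54.84 + 0.342 = 104.92 m.
ψ₂ = H − z₂ − v₂²/2g = 104.92 − 43.63 − 0.156 = 61.13 m.
P₂ = ρgψ₂ = 1000 × 9.81 × 61.13 ≈ 600 kPa.

P₂ ≈ 600 kPa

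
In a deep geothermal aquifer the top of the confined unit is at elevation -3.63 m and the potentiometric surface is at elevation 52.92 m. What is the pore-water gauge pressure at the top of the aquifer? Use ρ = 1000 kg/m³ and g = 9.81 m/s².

Pressure head at the aquifer top: ψ = h − z = 52.92 − (-3.63) = 56.55 m.
P = ρgψ = 1000 × 9.81 × 56.55 = 554756 Pa ≈ 555 kPa.

P ≈ 555 kPa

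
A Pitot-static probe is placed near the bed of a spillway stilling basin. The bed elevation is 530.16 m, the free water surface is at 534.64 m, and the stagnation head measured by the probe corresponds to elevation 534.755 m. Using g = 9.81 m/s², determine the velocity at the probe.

v ≈ 1.50 m/s

Near the bed, under hydrostatic conditions, the piezometric head (z + ψ) equals the free-surface elevation, 534.64 m.
Velocity head = total − piezometric = 534.755 − 534.64 = 0.115 m.
v = √(2g·h_v) = √(2 × 9.81 × 0.115) = 1.50 m/s.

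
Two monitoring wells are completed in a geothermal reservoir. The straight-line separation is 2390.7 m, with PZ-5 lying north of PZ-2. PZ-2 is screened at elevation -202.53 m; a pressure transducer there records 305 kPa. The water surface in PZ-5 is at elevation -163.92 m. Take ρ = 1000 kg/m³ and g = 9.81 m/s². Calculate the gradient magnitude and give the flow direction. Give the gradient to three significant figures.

Pressure head at PZ-2: ψ = P/(ρg) = 305×1000 / (1000 × 9.81) = 31.09 m.
Total head at PZ-2: h = z + ψ = -202.53 + 31.09 = -171.44 m.
Total head at PZ-5: h = -163.92 m (water level in the piezometer is the total head).
Head difference: h(PZ-2) − h(PZ-5) = -171.44 − (-163.92) = -7.52 m.
Hydraulic gradient: i = |Δh| / L = 7.52 / 2390.7 = 0.00315.
Flow is from higher to lower head: from PZ-5 toward PZ-2, i.e. toward the south.

i ≈ 0.00315; groundwater flows toward the south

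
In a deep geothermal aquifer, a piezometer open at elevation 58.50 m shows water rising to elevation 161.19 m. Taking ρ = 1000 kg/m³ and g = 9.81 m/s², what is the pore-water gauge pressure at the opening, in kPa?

Pressure head ψ = h − z = 161.19 − 58.50 = 102.69 m.
P = ρgψ = 1000 × 9.81 × 102.69 = 1007389 Pa ≈ 1010 kPa.

P ≈ 1010 kPa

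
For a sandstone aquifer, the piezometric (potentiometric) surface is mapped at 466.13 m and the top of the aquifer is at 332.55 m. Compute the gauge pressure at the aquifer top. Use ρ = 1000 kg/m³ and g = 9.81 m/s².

Pressure head at the aquifer top: ψ = h − z = 466.13 − 332.55 = 133.58 m.
P = ρgψ = 1000 × 9.81 × 133.58 = 1310420 Pa ≈ 1310 kPa.

P ≈ 1310 kPa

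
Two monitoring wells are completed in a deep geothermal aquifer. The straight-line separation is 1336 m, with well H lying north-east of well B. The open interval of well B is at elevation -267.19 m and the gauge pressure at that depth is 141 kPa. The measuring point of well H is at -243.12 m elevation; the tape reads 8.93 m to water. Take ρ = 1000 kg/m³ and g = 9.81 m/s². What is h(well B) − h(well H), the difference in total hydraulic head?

Δh ≈ -0.77 m

Pressure head at well B: ψ = P/(ρg) = 141×1000 / (1000 × 9.81) = 14.37 m.
Total head at well B: h = z + ψ = -267.19 + 14.37 = -252.82 m.
Total head at well H: h = -243.12 − 8.93 = -252.05 m.
Head difference: h(well B) − h(well H) = -252.82 − (-252.05) = -0.77 m.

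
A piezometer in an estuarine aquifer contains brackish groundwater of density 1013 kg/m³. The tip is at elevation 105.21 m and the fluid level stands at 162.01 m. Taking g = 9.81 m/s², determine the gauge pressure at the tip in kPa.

Pressure head ψ = h − z = 162.01 − 105.21 = 56.80 m.
P = ρgψ = 1013 × 9.81 × 56.80 = 564452 Pa ≈ 564 kPa.

P ≈ 564 kPa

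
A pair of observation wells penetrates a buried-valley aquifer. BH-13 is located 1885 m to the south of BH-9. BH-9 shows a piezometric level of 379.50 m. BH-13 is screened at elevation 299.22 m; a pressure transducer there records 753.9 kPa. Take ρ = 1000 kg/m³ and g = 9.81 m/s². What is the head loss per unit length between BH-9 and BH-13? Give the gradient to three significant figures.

Total head at BH-9: h = 379.50 m (water level in the piezometer is the total head).
Pressure head at BH-13: ψ = P/(ρg) = 753.9×1000 / (1000 × 9.81) = 76.85 m.
Total head at BH-13: h = z + ψ = 299.22 + 76.85 = 376.07 m.
Head difference: h(BH-9) − h(BH-13) = 379.50 − 376.07 = 3.43 m.
Hydraulic gradient: i = |Δh| / L = 3.43 / 1885 = 0.00182.

i ≈ 0.00182 m/m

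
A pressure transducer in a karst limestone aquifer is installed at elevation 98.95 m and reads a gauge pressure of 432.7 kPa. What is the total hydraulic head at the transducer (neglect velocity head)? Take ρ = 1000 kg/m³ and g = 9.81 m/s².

ψ = P/(ρg) = 432.7×1000 / (1000 × 9.81) = 44.11 m.
h = z + ψ = 98.95 + 44.11 = 143.06 m.

h ≈ 143.06 m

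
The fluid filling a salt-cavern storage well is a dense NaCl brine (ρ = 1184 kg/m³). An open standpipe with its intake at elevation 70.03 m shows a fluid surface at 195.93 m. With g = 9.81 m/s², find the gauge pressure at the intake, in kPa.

P ≈ 1460 kPa

Pressure head ψ = h − z = 195.93 − 70.03 = 125.90 m.
P = ρgψ = 1184 × 9.81 × 125.90 = 1462334 Pa ≈ 1460 kPa.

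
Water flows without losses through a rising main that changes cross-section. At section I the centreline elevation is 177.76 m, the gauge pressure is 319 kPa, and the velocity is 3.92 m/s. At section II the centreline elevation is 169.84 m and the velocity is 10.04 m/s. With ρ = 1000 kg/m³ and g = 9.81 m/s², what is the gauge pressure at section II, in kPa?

Pressure head at I: ψ₁ = P₁/(ρg) = 319×1000 / (1000 × 9.81) = 32.52 m.
Velocity heads: v₁²/2g = 3.92²/19.62 = 0.783 m; v₂²/2g = 10.04²/19.62 = 5.138 m.
Total head H = z₁ + ψ₁ + v₁²/2g = 177.76 + 32.52 + 0.783 = 211.06 m.
ψ₂ = H − z₂ − v₂²/2g = 211.06 − 169.84 − 5.138 = 36.08 m.
P₂ = ρgψ₂ = 1000 × 9.81 × 36.08 ≈ 354 kPa.

P₂ ≈ 354 kPa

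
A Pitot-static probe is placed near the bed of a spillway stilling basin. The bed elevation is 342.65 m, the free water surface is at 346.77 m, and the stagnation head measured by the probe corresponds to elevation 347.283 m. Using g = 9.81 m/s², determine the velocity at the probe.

v ≈ 3.17 m/s

Near the bed, under hydrostatic conditions, the piezometric head (z + ψ) equals the free-surface elevation, 346.77 m.
Velocity head = total − piezometric = 347.283 − 346.77 = 0.513 m.
v = √(2g·h_v) = √(2 × 9.81 × 0.513) = 3.17 m/s.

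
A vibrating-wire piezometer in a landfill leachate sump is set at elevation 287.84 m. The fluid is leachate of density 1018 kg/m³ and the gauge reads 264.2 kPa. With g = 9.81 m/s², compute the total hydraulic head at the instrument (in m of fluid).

ψ = P/(ρg) = 264.2×1000 / (1018 × 9.81) = 26.46 m.
h = z + ψ = 287.84 + 26.46 = 314.30 m.

h ≈ 314.30 m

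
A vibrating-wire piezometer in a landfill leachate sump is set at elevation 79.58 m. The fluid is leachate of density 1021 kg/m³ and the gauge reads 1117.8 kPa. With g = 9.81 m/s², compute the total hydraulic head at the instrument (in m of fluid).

ψ = P/(ρg) = 1117.8×1000 / (1021 × 9.81) = 111.60 m.
h = z + ψ = 79.58 + 111.60 = 191.18 m.

h ≈ 191.18 m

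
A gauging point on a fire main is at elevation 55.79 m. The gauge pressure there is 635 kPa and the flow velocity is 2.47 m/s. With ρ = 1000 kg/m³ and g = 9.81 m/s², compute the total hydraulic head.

h ≈ 120.83 m

Pressure head ψ = P/(ρg) = 635×1000 / (1000 × 9.81) = 64.73 m.
Velocity head = v²/(2g) = 2.47² / (2 × 9.81) = 0.311 m.
h = z + ψ + v²/(2g) = 55.79 + 64.73 + 0.311 = 120.83 m.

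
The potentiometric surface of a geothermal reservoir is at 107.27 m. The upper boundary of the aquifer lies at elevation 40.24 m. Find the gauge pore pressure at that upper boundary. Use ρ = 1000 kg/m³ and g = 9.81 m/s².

P ≈ 658 kPa

Pressure head at the aquifer top: ψ = h − z = 107.27 − 40.24 = 67.03 m.
P = ρgψ = 1000 × 9.81 × 67.03 = 657564 Pa ≈ 658 kPa.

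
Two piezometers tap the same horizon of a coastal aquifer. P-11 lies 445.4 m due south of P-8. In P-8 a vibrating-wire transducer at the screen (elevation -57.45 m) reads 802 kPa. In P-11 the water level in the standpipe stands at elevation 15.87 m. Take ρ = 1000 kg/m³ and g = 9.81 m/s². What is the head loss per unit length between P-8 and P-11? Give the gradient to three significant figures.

Pressure head at P-8: ψ = P/(ρg) = 802×1000 / (1000 × 9.81) = 81.75 m.
Total head at P-8: h = z + ψ = -57.45 + 81.75 = 24.30 m.
Total head at P-11: h = 15.87 m (water level in the piezometer is the total head).
Head difference: h(P-8) − h(P-11) = 24.30 − 15.87 = 8.43 m.
Hydraulic gradient: i = |Δh| / L = 8.43 / 445.4 = 0.0189.

i ≈ 0.0189 m/m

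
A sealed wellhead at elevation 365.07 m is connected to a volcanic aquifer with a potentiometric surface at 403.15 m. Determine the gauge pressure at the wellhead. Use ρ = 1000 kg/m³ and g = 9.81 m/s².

Head above the cap: Δh = 403.15 − 365.07 = 38.08 m.
P = ρgΔh = 1000 × 9.81 × 38.08 = 373565 Pa ≈ 374 kPa.

P ≈ 374 kPa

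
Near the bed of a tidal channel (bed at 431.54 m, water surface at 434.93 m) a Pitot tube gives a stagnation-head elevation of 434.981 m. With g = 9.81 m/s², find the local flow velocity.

Near the bed, under hydrostatic conditions, the piezometric head (z + ψ) equals the free-surface elevation, 434.93 m.
Velocity head = total − piezometric = 434.981 − 434.93 = 0.051 m.
v = √(2g·h_v) = √(2 × 9.81 × 0.051) = 1.00 m/s.

v ≈ 1.00 m/s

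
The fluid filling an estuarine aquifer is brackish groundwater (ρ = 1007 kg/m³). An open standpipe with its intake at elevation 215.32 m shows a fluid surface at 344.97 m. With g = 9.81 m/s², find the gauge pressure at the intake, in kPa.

Pressure head ψ = h − z = 344.97 − 215.32 = 129.65 m.
P = ρgψ = 1007 × 9.81 × 129.65 = 1280770 Pa ≈ 1280 kPa.

P ≈ 1280 kPa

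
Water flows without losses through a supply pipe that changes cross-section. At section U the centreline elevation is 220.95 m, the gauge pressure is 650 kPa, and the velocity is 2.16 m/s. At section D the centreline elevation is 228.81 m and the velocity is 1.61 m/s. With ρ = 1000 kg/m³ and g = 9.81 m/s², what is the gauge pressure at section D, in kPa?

Pressure head at U: ψ₁ = P₁/(ρg) = 650×1000 / (1000 × 9.81) = 66.26 m.
Velocity heads: v₁²/2g = 2.16²/19.62 = 0.238 m; v₂²/2g = 1.61²/19.62 = 0.132 m.
Total head H = z₁ + ψ₁ + v₁²/2g = 220.95 + 66.26 + 0.238 = 287.45 m.
ψ₂ = H − z₂ − v₂²/2g = 287.45 − 228.81 − 0.132 = 58.51 m.
P₂ = ρgψ₂ = 1000 × 9.81 × 58.51 ≈ 574 kPa.

P₂ ≈ 574 kPa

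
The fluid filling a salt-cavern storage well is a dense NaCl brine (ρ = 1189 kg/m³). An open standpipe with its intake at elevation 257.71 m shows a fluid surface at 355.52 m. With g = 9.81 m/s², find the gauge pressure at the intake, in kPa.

P ≈ 1140 kPa

Pressure head ψ = h − z = 355.52 − 257.71 = 97.81 m.
P = ρgψ = 1189 × 9.81 × 97.81 = 1140865 Pa ≈ 1140 kPa.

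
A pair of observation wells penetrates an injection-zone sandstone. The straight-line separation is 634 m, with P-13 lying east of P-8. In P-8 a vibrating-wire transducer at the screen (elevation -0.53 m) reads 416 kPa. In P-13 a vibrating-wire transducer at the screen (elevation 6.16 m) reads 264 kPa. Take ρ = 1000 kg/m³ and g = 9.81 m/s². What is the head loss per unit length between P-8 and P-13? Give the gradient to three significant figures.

Pressure head at P-8: ψ = P/(ρg) = 416×1000 / (1000 × 9.81) = 42.41 m.
Total head at P-8: h = z + ψ = -0.53 + 42.41 = 41.88 m.
Pressure head at P-13: ψ = P/(ρg) = 264×1000 / (1000 × 9.81) = 26.91 m.
Total head at P-13: h = z + ψ = 6.16 + 26.91 = 33.07 m.
Head difference: h(P-8) − h(P-13) = 41.88 − 33.07 = 8.81 m.
Hydraulic gradient: i = |Δh| / L = 8.81 / 634 = 0.0139.

i ≈ 0.0139 m/m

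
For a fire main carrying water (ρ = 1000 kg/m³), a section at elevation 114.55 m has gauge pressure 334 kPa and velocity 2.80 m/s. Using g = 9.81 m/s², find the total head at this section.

h ≈ 149.00 m

Pressure head ψ = P/(ρg) = 334×1000 / (1000 × 9.81) = 34.05 m.
Velocity head = v²/(2g) = 2.80² / (2 × 9.81) = 0.400 m.
h = z + ψ + v²/(2g) = 114.55 + 34.05 + 0.400 = 149.00 m.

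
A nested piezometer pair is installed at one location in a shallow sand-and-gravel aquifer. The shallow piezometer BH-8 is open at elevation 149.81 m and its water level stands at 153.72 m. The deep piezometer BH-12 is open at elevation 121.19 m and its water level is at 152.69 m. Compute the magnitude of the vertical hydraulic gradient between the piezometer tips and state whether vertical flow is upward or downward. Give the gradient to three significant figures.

|i_v| ≈ 0.0360; vertical flow is downward

Total head at BH-8: h = 153.72 m (water level in the standpipe).
Total head at BH-12: h = 152.69 m.
Δh = h(BH-8) − h(BH-12) = 153.72 − 152.69 = 1.03 m.
Vertical separation Δz = 149.81 − 121.19 = 28.62 m.
|i_v| = |Δh| / Δz = 1.03 / 28.62 = 0.0360.
Head is higher in the shallow piezometer, so vertical flow is downward (recharge condition).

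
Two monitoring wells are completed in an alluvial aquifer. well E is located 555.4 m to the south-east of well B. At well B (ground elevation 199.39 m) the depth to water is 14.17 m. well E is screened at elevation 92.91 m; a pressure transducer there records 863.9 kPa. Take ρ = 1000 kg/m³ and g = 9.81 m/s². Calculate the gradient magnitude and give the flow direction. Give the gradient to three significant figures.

Total head at well B: h = 199.39 − 14.17 = 185.22 m.
Pressure head at well E: ψ = P/(ρg) = 863.9×1000 / (1000 × 9.81) = 88.06 m.
Total head at well E: h = z + ψ = 92.91 + 88.06 = 180.97 m.
Head difference: h(well B) − h(well E) = 185.22 − 180.97 = 4.25 m.
Hydraulic gradient: i = |Δh| / L = 4.25 / 555.4 = 0.00765.
Flow is from higher to lower head: from well B toward well E, i.e. toward the south-east.

i ≈ 0.00765; groundwater flows toward the south-east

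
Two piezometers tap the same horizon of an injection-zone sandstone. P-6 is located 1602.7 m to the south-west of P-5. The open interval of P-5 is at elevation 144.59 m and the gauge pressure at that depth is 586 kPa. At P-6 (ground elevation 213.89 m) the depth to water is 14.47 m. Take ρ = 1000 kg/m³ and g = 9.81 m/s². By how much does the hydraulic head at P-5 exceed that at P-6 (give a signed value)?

Pressure head at P-5: ψ = P/(ρg) = 586×1000 / (1000 × 9.81) = 59.73 m.
Total head at P-5: h = z + ψ = 144.59 + 59.73 = 204.32 m.
Total head at P-6: h = 213.89 − 14.47 = 199.42 m.
Head difference: h(P-5) − h(P-6) = 204.32 − 199.42 = 4.90 m.

Δh ≈ 4.90 m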